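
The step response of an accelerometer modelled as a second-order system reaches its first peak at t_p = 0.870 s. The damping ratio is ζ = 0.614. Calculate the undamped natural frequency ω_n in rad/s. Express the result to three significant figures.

Peak time t_p = π/ω_d, so ω_d = π/t_p = π/0.870 = 3.61 rad/s.
ω_n = ω_d/√(1−ζ²) = 3.61/√0.623 = 4.57 rad/s.

ω_n ≈ 4.57 rad/s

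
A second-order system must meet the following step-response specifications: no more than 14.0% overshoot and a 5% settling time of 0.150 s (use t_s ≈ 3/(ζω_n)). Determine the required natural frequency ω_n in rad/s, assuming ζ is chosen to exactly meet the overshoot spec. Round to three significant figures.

Inverting the overshoot relation: ζ = |ln 0.140|/√(π² + ln²0.140) = 0.531.
From t_s ≈ 3/(ζω_n): ω_n = 3/(ζ·t_s) = 3/(0.531·0.150) = 37.7 rad/s.

ω_n ≈ 37.7 rad/s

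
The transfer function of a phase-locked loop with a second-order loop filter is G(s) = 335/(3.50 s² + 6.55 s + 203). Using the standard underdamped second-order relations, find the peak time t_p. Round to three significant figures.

t_p ≈ 0.416 s

Dividing through by 3.50: denominator becomes s² + 1.871 s + 58.00.
So ω_n = √58.00 = 7.62 rad/s and ζ = 1.871/(2·7.62) = 0.123.
ω_d = 7.62·√(1 − 0.123²) = 7.56 rad/s. t_p = π/ω_d = 0.416 s.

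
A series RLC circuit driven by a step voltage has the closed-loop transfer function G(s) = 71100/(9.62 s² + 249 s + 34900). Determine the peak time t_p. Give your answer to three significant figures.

t_p ≈ 0.0534 s

Dividing through by 9.62: denominator becomes s² + 25.88 s + 3628.
So ω_n = √3628 = 60.2 rad/s and ζ = 25.88/(2·60.2) = 0.215.
ω_d = ω_n√(1−ζ²) = 58.8 rad/s. t_p = π/ω_d = 0.0534 s.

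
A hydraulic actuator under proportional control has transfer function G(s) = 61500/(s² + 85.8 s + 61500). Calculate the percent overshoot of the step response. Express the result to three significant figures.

Matching coefficients with s² + 2ζω_n s + ω_n² gives ω_n² = 61500 ⇒ ω_n = 248 rad/s, and ζ = 85.8/(2ω_n) = 0.173.
Overshoot: exp(−π·0.173/√(1−0.173²)) = 0.576, i.e. 57.6%.

%OS ≈ 57.6%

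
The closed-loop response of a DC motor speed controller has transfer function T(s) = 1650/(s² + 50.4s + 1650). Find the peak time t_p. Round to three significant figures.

t_p ≈ 0.0986 s

ω_n = √1650 = 40.6 rad/s; ζ = 50.4/(2·40.6) = 0.620.
The damped frequency ω_d = ω_n√(1−ζ²) = 31.9 rad/s. Then t_p = π/ω_d = 0.0986 s.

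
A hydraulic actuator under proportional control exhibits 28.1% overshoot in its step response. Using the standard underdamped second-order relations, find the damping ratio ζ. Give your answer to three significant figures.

ζ ≈ 0.375

Inverting the overshoot relation: ζ = |ln 0.281|/√(π² + ln²0.281) = 0.375.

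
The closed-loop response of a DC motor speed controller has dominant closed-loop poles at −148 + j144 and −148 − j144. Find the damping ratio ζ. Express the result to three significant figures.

The poles are at −σ ± jω_d with σ = 148 and ω_d = 144, so ω_n = √(σ²+ω_d²) = 206 rad/s and ζ = σ/ω_n = 0.717.

ζ ≈ 0.717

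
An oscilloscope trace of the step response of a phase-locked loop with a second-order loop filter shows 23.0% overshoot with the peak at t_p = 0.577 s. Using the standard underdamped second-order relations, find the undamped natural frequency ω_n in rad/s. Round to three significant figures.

From the overshoot, ζ = −ln(OS)/√(π²+ln²(OS)) = 0.424.
t_p = π/ω_d ⇒ ω_d = 5.44 rad/s; then ω_n = ω_d/√(1−ζ²) = 6.01 rad/s.

ω_n ≈ 6.01 rad/s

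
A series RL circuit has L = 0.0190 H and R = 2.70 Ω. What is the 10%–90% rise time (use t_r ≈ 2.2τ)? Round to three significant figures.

t_r ≈ 0.0155 s

τ = L/R = 0.0190/2.70 = 0.00704 s.
t_r ≈ 2.2τ = 0.0155 s.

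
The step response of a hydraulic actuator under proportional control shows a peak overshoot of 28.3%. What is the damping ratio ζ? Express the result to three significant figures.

ζ ≈ 0.373

Inverting the overshoot relation: ζ = |ln 0.283|/√(π² + ln²0.283) = 0.373.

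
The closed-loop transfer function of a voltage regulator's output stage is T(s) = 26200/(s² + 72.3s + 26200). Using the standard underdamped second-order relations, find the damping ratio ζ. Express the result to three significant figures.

Comparing the denominator to s² + 2ζω_n s + ω_n²: ω_n = √26200 = 162 rad/s, and 2ζω_n = 72.3 so ζ = 72.3/(2·162) = 0.223.

ζ ≈ 0.223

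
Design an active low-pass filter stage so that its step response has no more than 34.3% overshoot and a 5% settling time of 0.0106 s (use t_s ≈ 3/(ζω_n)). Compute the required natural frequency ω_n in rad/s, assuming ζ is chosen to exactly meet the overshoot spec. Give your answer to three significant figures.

Inverting the overshoot relation: ζ = |ln 0.343|/√(π² + ln²0.343) = 0.322.
Then ω_n = 3/(ζ t_s) = 3/(0.322 × 0.0106) = 878 rad/s.

ω_n ≈ 878 rad/s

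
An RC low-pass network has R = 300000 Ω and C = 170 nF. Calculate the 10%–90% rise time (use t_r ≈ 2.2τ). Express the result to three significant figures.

t_r ≈ 0.112 s

τ = RC = 300000 × 170 nF = 0.0510 s.
t_r ≈ 2.2τ = 0.112 s.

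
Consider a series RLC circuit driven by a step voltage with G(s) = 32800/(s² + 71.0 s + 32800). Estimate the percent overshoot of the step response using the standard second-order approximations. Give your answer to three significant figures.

ω_n = √32800 = 181 rad/s; ζ = 71.0/(2·181) = 0.196.
%OS = 100·exp(−πζ/√(1−ζ²)) = 53.4%.

%OS ≈ 53.4%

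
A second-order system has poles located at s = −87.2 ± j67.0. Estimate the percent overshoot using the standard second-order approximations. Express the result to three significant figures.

|pole| = ω_n = √(87.2² + 67.0²) = 110 rad/s; ζ = cos θ = σ/ω_n = 0.793.
%OS = 100·exp(−πζ/√(1−ζ²)) = 1.68%.

%OS ≈ 1.68%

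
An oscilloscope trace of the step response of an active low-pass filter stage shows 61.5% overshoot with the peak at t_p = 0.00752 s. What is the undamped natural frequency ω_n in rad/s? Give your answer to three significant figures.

ω_n ≈ 423 rad/s

From the overshoot, ζ = −ln(OS)/√(π²+ln²(OS)) = 0.153.
From t_p = π/ω_d, ω_d = π/0.00752 = 418 rad/s, so ω_n = ω_d/√(1−ζ²) = 423 rad/s.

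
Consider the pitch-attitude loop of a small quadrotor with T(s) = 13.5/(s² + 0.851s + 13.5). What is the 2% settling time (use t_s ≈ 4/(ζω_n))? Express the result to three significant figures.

t_s ≈ 9.40 s

ω_n = √13.5 = 3.67 rad/s; ζ = 0.851/(2·3.67) = 0.116.
t_s ≈ 4/(ζω_n) = 4/(0.116·3.67) = 9.40 s.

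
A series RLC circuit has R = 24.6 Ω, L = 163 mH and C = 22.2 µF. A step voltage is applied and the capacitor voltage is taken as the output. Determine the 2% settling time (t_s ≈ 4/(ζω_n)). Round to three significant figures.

For a series RLC circuit (capacitor voltage as output), ω_n = 1/√(LC) = 1/√(163 mH · 22.2 µF) = 526 rad/s.
ζ = (R/2)·√(C/L) = (24.6/2)·√(22.2 µF/163 mH) = 0.144.
t_s ≈ 4/(ζω_n) = 0.0530 s.

t_s ≈ 0.0530 s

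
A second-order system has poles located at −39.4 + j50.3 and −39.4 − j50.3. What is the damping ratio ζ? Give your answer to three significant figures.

ζ ≈ 0.617

|pole| = ω_n = √(39.4² + 50.3²) = 63.9 rad/s; ζ = cos θ = σ/ω_n = 0.617.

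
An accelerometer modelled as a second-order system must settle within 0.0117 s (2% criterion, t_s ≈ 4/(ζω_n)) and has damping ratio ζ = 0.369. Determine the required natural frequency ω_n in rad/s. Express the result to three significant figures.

ω_n ≈ 927 rad/s

Rearranging t_s ≈ 4/(ζω_n) gives ω_n = 4/(ζ·t_s) = 4/(0.369 × 0.0117) = 927 rad/s.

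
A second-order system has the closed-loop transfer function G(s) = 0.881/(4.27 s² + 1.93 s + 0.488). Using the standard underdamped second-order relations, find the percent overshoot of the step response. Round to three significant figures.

%OS ≈ 5.94%

Dividing through by 4.27: denominator becomes s² + 0.4520 s + 0.1143.
So ω_n = √0.1143 = 0.338 rad/s and ζ = 0.4520/(2·0.338) = 0.669.
%OS = 100 e^{−πζ/√(1−ζ²)} with ζ = 0.669 gives 5.94%.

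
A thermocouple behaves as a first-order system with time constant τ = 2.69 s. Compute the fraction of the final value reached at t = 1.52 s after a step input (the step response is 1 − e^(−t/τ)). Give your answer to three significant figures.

y/y_∞ ≈ 0.432

y(t)/y_∞ = 1 − e^(−t/τ) = 1 − e^(−1.52/2.69) = 1 − e^(−0.565) = 0.432.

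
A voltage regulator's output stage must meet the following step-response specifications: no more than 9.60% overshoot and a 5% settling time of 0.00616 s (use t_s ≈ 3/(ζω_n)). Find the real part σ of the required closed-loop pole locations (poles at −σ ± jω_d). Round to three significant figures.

σ ≈ 487

The settling-time spec alone fixes σ = ζω_n = 3/t_s = 3/0.00616 = 487.
(Overshoot then fixes ζ = 0.598 and hence ω_d = σ·√(1−ζ²)/ζ = 653 rad/s.)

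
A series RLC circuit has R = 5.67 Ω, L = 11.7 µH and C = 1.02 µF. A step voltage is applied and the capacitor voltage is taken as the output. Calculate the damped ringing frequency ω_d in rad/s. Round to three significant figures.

For a series RLC circuit (capacitor voltage as output), ω_n = 1/√(LC) = 1/√(11.7 µH · 1.02 µF) = 289000 rad/s.
ζ = (R/2)·√(C/L) = (5.67/2)·√(1.02 µF/11.7 µH) = 0.837.
ω_d = 289000·√(1 − 0.837²) = 158000 rad/s.

ω_d ≈ 158000 rad/s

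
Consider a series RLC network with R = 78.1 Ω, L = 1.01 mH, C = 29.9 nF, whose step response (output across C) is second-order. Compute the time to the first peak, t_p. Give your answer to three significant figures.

t_p ≈ 0.0000177 s

For a series RLC circuit (capacitor voltage as output), ω_n = 1/√(LC) = 1/√(1.01 mH · 29.9 nF) = 182000 rad/s.
ζ = (R/2)·√(C/L) = (78.1/2)·√(29.9 nF/1.01 mH) = 0.212.
The damped frequency ω_d = ω_n√(1−ζ²) = 178000 rad/s. t_p = π/ω_d = 0.0000177 s.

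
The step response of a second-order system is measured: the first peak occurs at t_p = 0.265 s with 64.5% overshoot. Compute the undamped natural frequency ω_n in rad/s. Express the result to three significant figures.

From the overshoot, ζ = −ln(OS)/√(π²+ln²(OS)) = 0.138.
From t_p = π/ω_d, ω_d = π/0.265 = 11.9 rad/s, so ω_n = ω_d/√(1−ζ²) = 12.0 rad/s.

ω_n ≈ 12.0 rad/s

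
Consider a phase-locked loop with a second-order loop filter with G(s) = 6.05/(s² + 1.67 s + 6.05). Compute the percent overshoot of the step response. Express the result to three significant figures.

%OS ≈ 32.2%

Comparing the denominator to s² + 2ζω_n s + ω_n²: ω_n = √6.05 = 2.46 rad/s, and 2ζω_n = 1.67 so ζ = 1.67/(2·2.46) = 0.339.
%OS = 100 e^{−πζ/√(1−ζ²)} with ζ = 0.339 gives 32.2%.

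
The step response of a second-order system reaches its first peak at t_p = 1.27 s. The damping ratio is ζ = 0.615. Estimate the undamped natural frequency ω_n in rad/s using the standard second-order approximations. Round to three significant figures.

ω_n ≈ 3.14 rad/s

Peak time t_p = π/ω_d, so ω_d = π/t_p = π/1.27 = 2.47 rad/s.
ω_n = ω_d/√(1−ζ²) = 2.47/√0.622 = 3.14 rad/s.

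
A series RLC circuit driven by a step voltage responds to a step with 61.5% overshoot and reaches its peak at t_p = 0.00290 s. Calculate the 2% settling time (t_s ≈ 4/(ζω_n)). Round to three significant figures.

t_s ≈ 0.0239 s

ζ from %OS: ζ = |ln 0.615|/√(π²+ln²0.615) = 0.153.
t_p = π/ω_d ⇒ ω_d = 1080 rad/s; then ω_n = ω_d/√(1−ζ²) = 1100 rad/s.
t_s ≈ 4/(ζω_n) = 4/(0.153·1100) = 0.0239 s.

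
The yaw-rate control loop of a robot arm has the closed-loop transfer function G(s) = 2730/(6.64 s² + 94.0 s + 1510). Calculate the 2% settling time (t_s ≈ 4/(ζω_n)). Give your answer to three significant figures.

t_s ≈ 0.565 s

Dividing through by 6.64: denominator becomes s² + 14.16 s + 227.4.
So ω_n = √227.4 = 15.1 rad/s and ζ = 14.16/(2·15.1) = 0.469.
t_s ≈ 4/(ζω_n) = 0.565 s.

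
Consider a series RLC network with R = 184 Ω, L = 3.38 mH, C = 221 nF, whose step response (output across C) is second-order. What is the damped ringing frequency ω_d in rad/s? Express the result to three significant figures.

For a series RLC circuit (capacitor voltage as output), ω_n = 1/√(LC) = 1/√(3.38 mH · 221 nF) = 36600 rad/s.
ζ = (R/2)·√(C/L) = (184/2)·√(221 nF/3.38 mH) = 0.744.
The damped frequency ω_d = ω_n√(1−ζ²) = 24500 rad/s.

ω_d ≈ 24500 rad/s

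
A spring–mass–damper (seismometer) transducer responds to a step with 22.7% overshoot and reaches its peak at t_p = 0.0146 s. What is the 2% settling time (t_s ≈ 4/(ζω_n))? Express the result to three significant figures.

t_s ≈ 0.0394 s

From the overshoot, ζ = −ln(OS)/√(π²+ln²(OS)) = 0.427.
From t_p = π/ω_d, ω_d = π/0.0146 = 215 rad/s, so ω_n = ω_d/√(1−ζ²) = 238 rad/s.
t_s ≈ 4/(ζω_n) = 4/(0.427·238) = 0.0394 s.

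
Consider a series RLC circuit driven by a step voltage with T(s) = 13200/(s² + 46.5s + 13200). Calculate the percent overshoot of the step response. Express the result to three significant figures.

ω_n = √13200 = 115 rad/s; ζ = 46.5/(2·115) = 0.202.
%OS = 100 e^{−πζ/√(1−ζ²)} with ζ = 0.202 gives 52.2%.

%OS ≈ 52.2%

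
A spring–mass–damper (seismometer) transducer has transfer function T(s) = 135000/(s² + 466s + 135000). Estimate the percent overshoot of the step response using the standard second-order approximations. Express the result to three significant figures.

%OS ≈ 7.60%

Matching coefficients with s² + 2ζω_n s + ω_n² gives ω_n² = 135000 ⇒ ω_n = 367 rad/s, and ζ = 466/(2ω_n) = 0.634.
%OS = 100 e^{−πζ/√(1−ζ²)} with ζ = 0.634 gives 7.60%.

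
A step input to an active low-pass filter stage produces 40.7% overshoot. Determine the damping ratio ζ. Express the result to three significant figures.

Inverting the overshoot relation: ζ = |ln 0.407|/√(π² + ln²0.407) = 0.275.

ζ ≈ 0.275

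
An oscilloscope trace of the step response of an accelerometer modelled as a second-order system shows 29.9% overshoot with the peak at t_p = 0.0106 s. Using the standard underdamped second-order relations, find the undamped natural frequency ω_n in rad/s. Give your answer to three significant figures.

ω_n ≈ 318 rad/s

The overshoot fixes ζ = −ln(OS)/√(π²+ln²(OS)) = 0.359.
From t_p = π/ω_d, ω_d = π/0.0106 = 296 rad/s, so ω_n = ω_d/√(1−ζ²) = 318 rad/s.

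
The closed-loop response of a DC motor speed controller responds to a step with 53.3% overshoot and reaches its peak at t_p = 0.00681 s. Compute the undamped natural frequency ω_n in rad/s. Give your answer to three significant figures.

ω_n ≈ 470 rad/s

ζ from %OS: ζ = |ln 0.533|/√(π²+ln²0.533) = 0.196.
t_p = π/ω_d ⇒ ω_d = 461 rad/s; then ω_n = ω_d/√(1−ζ²) = 470 rad/s.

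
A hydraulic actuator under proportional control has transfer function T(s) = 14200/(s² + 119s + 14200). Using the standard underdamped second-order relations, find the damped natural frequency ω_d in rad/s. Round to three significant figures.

Matching coefficients with s² + 2ζω_n s + ω_n² gives ω_n² = 14200 ⇒ ω_n = 119 rad/s, and ζ = 119/(2ω_n) = 0.499.
ω_d = 119·√(1 − 0.499²) = 103 rad/s.

ω_d ≈ 103 rad/s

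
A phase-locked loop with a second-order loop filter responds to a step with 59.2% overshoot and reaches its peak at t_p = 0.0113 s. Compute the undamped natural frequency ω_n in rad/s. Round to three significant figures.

The overshoot fixes ζ = −ln(OS)/√(π²+ln²(OS)) = 0.165.
t_p = π/ω_d ⇒ ω_d = 278 rad/s; then ω_n = ω_d/√(1−ζ²) = 282 rad/s.

ω_n ≈ 282 rad/s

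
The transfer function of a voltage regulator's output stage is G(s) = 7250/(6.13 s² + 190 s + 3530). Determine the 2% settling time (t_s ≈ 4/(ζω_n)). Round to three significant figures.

Dividing through by 6.13: denominator becomes s² + 31.00 s + 575.9.
So ω_n = √575.9 = 24.0 rad/s and ζ = 31.00/(2·24.0) = 0.646.
t_s ≈ 4/(ζω_n) = 0.258 s.

t_s ≈ 0.258 s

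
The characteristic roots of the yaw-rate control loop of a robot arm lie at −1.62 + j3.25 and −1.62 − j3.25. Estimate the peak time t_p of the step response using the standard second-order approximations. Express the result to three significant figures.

t_p ≈ 0.967 s

t_p = π/ω_d with ω_d = 3.25 (the imaginary part), so t_p = 0.967 s.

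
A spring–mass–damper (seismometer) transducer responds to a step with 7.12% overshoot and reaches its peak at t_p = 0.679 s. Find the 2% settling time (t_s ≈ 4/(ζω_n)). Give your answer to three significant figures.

t_s ≈ 1.03 s

The overshoot fixes ζ = −ln(OS)/√(π²+ln²(OS)) = 0.644.
From t_p = π/ω_d, ω_d = π/0.679 = 4.63 rad/s, so ω_n = ω_d/√(1−ζ²) = 6.05 rad/s.
t_s ≈ 4/(ζω_n) = 4/(0.644·6.05) = 1.03 s.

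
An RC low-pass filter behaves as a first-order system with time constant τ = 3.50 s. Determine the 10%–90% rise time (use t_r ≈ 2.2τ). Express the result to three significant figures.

t_r ≈ 7.70 s

t_r ≈ 2.2τ = 7.70 s.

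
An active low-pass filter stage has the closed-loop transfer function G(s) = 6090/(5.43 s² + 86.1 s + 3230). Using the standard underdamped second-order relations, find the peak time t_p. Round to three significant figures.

t_p ≈ 0.136 s

Dividing through by 5.43: denominator becomes s² + 15.86 s + 594.8.
So ω_n = √594.8 = 24.4 rad/s and ζ = 15.86/(2·24.4) = 0.325.
The damped frequency ω_d = ω_n√(1−ζ²) = 23.1 rad/s. t_p = π/ω_d = 0.136 s.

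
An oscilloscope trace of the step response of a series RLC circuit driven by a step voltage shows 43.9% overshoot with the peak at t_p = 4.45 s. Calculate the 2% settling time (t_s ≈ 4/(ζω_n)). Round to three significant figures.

t_s ≈ 21.6 s

ζ from %OS: ζ = |ln 0.439|/√(π²+ln²0.439) = 0.253.
t_p = π/ω_d ⇒ ω_d = 0.706 rad/s; then ω_n = ω_d/√(1−ζ²) = 0.730 rad/s.
t_s ≈ 4/(ζω_n) = 4/(0.253·0.730) = 21.6 s.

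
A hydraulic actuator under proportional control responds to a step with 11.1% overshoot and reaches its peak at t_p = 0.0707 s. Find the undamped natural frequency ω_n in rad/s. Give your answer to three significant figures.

ω_n ≈ 54.2 rad/s

From the overshoot, ζ = −ln(OS)/√(π²+ln²(OS)) = 0.573.
From t_p = π/ω_d, ω_d = π/0.0707 = 44.4 rad/s, so ω_n = ω_d/√(1−ζ²) = 54.2 rad/s.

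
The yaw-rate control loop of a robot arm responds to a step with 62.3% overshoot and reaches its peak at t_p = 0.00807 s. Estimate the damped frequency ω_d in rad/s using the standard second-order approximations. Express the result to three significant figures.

ω_d ≈ 389 rad/s

t_p = π/ω_d, so ω_d = π/0.00807 = 389 rad/s.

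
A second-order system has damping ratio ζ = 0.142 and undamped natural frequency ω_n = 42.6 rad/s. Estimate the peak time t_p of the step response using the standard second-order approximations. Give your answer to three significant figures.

t_p ≈ 0.0745 s

The damped frequency is ω_d = ω_n√(1−ζ²) = 42.6·√(1−0.0202) = 42.2 rad/s.
Peak time t_p = π/ω_d = π/42.2 = 0.0745 s.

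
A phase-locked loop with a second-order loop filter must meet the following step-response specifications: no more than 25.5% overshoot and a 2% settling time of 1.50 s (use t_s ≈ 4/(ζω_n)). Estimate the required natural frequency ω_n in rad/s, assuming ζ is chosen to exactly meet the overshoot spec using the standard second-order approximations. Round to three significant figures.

ω_n ≈ 6.69 rad/s

ζ = −ln(OS)/√(π² + (ln OS)²). With OS = 0.255, ln OS = −1.366 and ζ = 1.366/3.426 = 0.399.
From t_s ≈ 4/(ζω_n): ω_n = 4/(ζ·t_s) = 4/(0.399·1.50) = 6.69 rad/s.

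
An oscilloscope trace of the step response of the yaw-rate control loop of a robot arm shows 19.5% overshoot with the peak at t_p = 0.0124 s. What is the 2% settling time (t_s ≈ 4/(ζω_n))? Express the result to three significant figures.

The overshoot fixes ζ = −ln(OS)/√(π²+ln²(OS)) = 0.462.
t_p = π/ω_d ⇒ ω_d = 253 rad/s; then ω_n = ω_d/√(1−ζ²) = 286 rad/s.
t_s ≈ 4/(ζω_n) = 4/(0.462·286) = 0.0303 s.

t_s ≈ 0.0303 s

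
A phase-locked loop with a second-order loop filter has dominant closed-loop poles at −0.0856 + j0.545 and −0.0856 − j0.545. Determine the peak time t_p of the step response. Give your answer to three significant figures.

t_p ≈ 5.76 s

t_p = π/ω_d with ω_d = 0.545 (the imaginary part), so t_p = 5.76 s.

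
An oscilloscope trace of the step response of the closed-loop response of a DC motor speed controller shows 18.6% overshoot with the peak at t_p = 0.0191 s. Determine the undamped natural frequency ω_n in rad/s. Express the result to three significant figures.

ω_n ≈ 187 rad/s

ζ from %OS: ζ = |ln 0.186|/√(π²+ln²0.186) = 0.472.
From t_p = π/ω_d, ω_d = π/0.0191 = 164 rad/s, so ω_n = ω_d/√(1−ζ²) = 187 rad/s.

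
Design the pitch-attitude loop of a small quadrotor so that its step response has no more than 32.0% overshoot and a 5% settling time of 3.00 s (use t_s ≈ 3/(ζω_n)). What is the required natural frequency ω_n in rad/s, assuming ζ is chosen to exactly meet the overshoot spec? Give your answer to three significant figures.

ω_n ≈ 2.93 rad/s

ζ = −ln(OS)/√(π² + (ln OS)²). With OS = 0.320, ln OS = −1.139 and ζ = 1.139/3.342 = 0.341.
Then ω_n = 3/(ζ t_s) = 3/(0.341 × 3.00) = 2.93 rad/s.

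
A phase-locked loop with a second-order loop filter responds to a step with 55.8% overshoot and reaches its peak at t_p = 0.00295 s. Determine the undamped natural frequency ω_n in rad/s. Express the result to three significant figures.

ω_n ≈ 1080 rad/s

The overshoot fixes ζ = −ln(OS)/√(π²+ln²(OS)) = 0.183.
t_p = π/ω_d ⇒ ω_d = 1060 rad/s; then ω_n = ω_d/√(1−ζ²) = 1080 rad/s.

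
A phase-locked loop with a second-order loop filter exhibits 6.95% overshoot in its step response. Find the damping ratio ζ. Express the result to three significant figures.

ζ ≈ 0.647

ζ = −ln(OS)/√(π² + (ln OS)²). With OS = 0.0695, ln OS = −2.666 and ζ = 2.666/4.121 = 0.647.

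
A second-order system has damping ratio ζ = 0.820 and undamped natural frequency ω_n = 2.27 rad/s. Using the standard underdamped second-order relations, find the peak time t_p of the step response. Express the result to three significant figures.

t_p ≈ 2.42 s

The damped frequency is ω_d = ω_n√(1−ζ²) = 2.27·√(1−0.672) = 1.30 rad/s.
Peak time t_p = π/ω_d = π/1.30 = 2.42 s.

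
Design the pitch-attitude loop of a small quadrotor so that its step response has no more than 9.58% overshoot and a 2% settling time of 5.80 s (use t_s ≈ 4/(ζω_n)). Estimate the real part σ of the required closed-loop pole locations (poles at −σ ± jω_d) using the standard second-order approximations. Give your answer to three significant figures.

The settling-time spec alone fixes σ = ζω_n = 4/t_s = 4/5.80 = 0.690.
(Overshoot then fixes ζ = 0.598 and hence ω_d = σ·√(1−ζ²)/ζ = 0.924 rad/s.)

σ ≈ 0.690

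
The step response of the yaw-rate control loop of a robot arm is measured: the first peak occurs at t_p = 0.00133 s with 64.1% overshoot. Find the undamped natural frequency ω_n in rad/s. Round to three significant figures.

ω_n ≈ 2390 rad/s

ζ from %OS: ζ = |ln 0.641|/√(π²+ln²0.641) = 0.140.
From t_p = π/ω_d, ω_d = π/0.00133 = 2360 rad/s, so ω_n = ω_d/√(1−ζ²) = 2390 rad/s.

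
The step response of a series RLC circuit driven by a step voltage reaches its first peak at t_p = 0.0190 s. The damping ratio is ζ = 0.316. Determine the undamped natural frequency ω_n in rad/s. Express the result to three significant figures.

ω_n ≈ 174 rad/s

Peak time t_p = π/ω_d, so ω_d = π/t_p = π/0.0190 = 165 rad/s.
ω_n = ω_d/√(1−ζ²) = 165/√0.900 = 174 rad/s.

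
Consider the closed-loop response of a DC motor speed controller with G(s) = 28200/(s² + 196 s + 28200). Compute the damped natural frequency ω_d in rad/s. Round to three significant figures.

Matching coefficients with s² + 2ζω_n s + ω_n² gives ω_n² = 28200 ⇒ ω_n = 168 rad/s, and ζ = 196/(2ω_n) = 0.584.
ω_d = ω_n√(1−ζ²) = 136 rad/s.

ω_d ≈ 136 rad/s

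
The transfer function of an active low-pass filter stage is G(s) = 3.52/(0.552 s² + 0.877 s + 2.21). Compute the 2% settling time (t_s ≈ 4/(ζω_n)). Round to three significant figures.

Dividing through by 0.552: denominator becomes s² + 1.589 s + 4.004.
So ω_n = √4.004 = 2.00 rad/s and ζ = 1.589/(2·2.00) = 0.397.
t_s ≈ 4/(ζω_n) = 5.04 s.

t_s ≈ 5.04 s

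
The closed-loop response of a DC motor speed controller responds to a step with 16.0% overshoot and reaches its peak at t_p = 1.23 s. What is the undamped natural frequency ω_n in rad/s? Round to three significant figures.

The overshoot fixes ζ = −ln(OS)/√(π²+ln²(OS)) = 0.504.
t_p = π/ω_d ⇒ ω_d = 2.55 rad/s; then ω_n = ω_d/√(1−ζ²) = 2.96 rad/s.

ω_n ≈ 2.96 rad/s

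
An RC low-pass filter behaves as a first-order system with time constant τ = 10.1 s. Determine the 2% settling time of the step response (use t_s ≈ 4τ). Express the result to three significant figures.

t_s ≈ 40.4 s

t_s ≈ 4τ = 40.4 s.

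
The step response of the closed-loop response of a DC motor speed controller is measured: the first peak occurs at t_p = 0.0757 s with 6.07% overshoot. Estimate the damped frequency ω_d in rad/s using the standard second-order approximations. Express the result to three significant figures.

ω_d ≈ 41.5 rad/s

t_p = π/ω_d, so ω_d = π/0.0757 = 41.5 rad/s.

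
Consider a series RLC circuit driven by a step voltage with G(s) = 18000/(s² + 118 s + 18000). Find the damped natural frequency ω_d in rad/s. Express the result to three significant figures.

Matching coefficients with s² + 2ζω_n s + ω_n² gives ω_n² = 18000 ⇒ ω_n = 134 rad/s, and ζ = 118/(2ω_n) = 0.440.
ω_d = 134·√(1 − 0.440²) = 120 rad/s.

ω_d ≈ 120 rad/s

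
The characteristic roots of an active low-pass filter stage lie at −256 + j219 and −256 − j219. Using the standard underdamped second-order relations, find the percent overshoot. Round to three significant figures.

%OS ≈ 2.54%

|pole| = ω_n = √(256² + 219²) = 337 rad/s; ζ = cos θ = σ/ω_n = 0.760.
%OS = 100·exp(−πζ/√(1−ζ²)) = 2.54%.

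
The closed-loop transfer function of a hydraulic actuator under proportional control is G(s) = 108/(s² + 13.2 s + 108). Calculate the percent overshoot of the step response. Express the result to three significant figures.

Matching coefficients with s² + 2ζω_n s + ω_n² gives ω_n² = 108 ⇒ ω_n = 10.4 rad/s, and ζ = 13.2/(2ω_n) = 0.635.
%OS = 100·exp(−πζ/√(1−ζ²)) = 7.56%.

%OS ≈ 7.56%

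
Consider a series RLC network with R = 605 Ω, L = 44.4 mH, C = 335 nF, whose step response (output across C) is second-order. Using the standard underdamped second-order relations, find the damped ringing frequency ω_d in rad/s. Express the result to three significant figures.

For a series RLC circuit (capacitor voltage as output), ω_n = 1/√(LC) = 1/√(44.4 mH · 335 nF) = 8200 rad/s.
ζ = (R/2)·√(C/L) = (605/2)·√(335 nF/44.4 mH) = 0.831.
The damped frequency ω_d = ω_n√(1−ζ²) = 4560 rad/s.

ω_d ≈ 4560 rad/s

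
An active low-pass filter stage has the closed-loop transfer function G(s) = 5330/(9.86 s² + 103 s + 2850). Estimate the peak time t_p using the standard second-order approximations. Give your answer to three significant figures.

t_p ≈ 0.194 s

Dividing through by 9.86: denominator becomes s² + 10.45 s + 289.0.
So ω_n = √289.0 = 17.0 rad/s and ζ = 10.45/(2·17.0) = 0.307.
ω_d = ω_n√(1−ζ²) = 16.2 rad/s. t_p = π/ω_d = 0.194 s.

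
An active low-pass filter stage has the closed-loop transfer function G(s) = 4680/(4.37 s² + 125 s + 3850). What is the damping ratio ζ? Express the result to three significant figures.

ζ ≈ 0.482

Dividing through by 4.37: denominator becomes s² + 28.60 s + 881.0.
So ω_n = √881.0 = 29.7 rad/s and ζ = 28.60/(2·29.7) = 0.482.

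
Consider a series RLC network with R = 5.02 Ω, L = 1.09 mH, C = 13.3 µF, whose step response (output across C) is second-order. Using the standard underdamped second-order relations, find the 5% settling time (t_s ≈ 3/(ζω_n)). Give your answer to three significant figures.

t_s ≈ 0.00130 s

For a series RLC circuit (capacitor voltage as output), ω_n = 1/√(LC) = 1/√(1.09 mH · 13.3 µF) = 8310 rad/s.
ζ = (R/2)·√(C/L) = (5.02/2)·√(13.3 µF/1.09 mH) = 0.277.
t_s ≈ 3/(ζω_n) = 0.00130 s.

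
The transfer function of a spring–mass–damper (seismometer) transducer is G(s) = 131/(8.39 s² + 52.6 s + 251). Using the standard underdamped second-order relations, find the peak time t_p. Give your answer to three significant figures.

Dividing through by 8.39: denominator becomes s² + 6.269 s + 29.92.
So ω_n = √29.92 = 5.47 rad/s and ζ = 6.269/(2·5.47) = 0.573.
ω_d = 5.47·√(1 − 0.573²) = 4.48 rad/s. t_p = π/ω_d = 0.701 s.

t_p ≈ 0.701 s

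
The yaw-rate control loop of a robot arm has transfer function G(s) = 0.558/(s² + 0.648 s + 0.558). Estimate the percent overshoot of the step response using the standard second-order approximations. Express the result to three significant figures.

Comparing the denominator to s² + 2ζω_n s + ω_n²: ω_n = √0.558 = 0.747 rad/s, and 2ζω_n = 0.648 so ζ = 0.648/(2·0.747) = 0.434.
%OS = 100·exp(−πζ/√(1−ζ²)) = 22.0%.

%OS ≈ 22.0%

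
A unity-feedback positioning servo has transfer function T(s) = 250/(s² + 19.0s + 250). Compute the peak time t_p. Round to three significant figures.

Comparing the denominator to s² + 2ζω_n s + ω_n²: ω_n = √250 = 15.8 rad/s, and 2ζω_n = 19.0 so ζ = 19.0/(2·15.8) = 0.601.
ω_d = ω_n√(1−ζ²) = 12.6 rad/s. Then t_p = π/ω_d = 0.249 s.

t_p ≈ 0.249 s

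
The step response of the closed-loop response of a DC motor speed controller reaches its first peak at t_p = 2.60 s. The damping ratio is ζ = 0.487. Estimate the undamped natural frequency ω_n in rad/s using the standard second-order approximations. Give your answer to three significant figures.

Peak time t_p = π/ω_d, so ω_d = π/t_p = π/2.60 = 1.21 rad/s.
ω_n = ω_d/√(1−ζ²) = 1.21/√0.763 = 1.38 rad/s.

ω_n ≈ 1.38 rad/s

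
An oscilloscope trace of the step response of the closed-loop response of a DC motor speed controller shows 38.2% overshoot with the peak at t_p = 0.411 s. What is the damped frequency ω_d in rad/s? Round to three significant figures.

ω_d ≈ 7.64 rad/s

t_p = π/ω_d, so ω_d = π/0.411 = 7.64 rad/s.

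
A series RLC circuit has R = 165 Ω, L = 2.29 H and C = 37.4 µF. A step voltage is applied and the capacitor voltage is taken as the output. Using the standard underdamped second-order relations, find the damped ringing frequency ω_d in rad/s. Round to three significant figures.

ω_d ≈ 102 rad/s

For a series RLC circuit (capacitor voltage as output), ω_n = 1/√(LC) = 1/√(2.29 H · 37.4 µF) = 108 rad/s.
ζ = (R/2)·√(C/L) = (165/2)·√(37.4 µF/2.29 H) = 0.333.
ω_d = 108·√(1 − 0.333²) = 102 rad/s.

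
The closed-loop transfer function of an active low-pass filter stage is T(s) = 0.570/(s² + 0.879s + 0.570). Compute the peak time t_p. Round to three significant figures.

t_p ≈ 5.12 s

ω_n = √0.570 = 0.755 rad/s; ζ = 0.879/(2·0.755) = 0.582.
The damped frequency ω_d = ω_n√(1−ζ²) = 0.614 rad/s. Then t_p = π/ω_d = 5.12 s.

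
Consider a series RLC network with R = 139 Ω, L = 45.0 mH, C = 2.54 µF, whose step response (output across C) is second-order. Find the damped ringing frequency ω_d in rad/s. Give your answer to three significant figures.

ω_d ≈ 2520 rad/s

For a series RLC circuit (capacitor voltage as output), ω_n = 1/√(LC) = 1/√(45.0 mH · 2.54 µF) = 2960 rad/s.
ζ = (R/2)·√(C/L) = (139/2)·√(2.54 µF/45.0 mH) = 0.522.
ω_d = ω_n√(1−ζ²) = 2520 rad/s.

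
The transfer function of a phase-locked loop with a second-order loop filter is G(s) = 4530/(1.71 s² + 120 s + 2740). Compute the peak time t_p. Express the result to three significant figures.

Dividing through by 1.71: denominator becomes s² + 70.18 s + 1602.
So ω_n = √1602 = 40.0 rad/s and ζ = 70.18/(2·40.0) = 0.877.
The damped frequency ω_d = ω_n√(1−ζ²) = 19.3 rad/s. t_p = π/ω_d = 0.163 s.

t_p ≈ 0.163 s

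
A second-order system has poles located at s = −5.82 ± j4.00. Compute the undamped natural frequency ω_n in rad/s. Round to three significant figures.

ω_n ≈ 7.06 rad/s

|pole| = ω_n = √(5.82² + 4.00²) = 7.06 rad/s; ζ = cos θ = σ/ω_n = 0.824.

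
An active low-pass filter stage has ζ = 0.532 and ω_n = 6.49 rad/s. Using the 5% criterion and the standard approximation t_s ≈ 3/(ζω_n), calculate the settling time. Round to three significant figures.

t_s ≈ 3/(ζω_n) = 3/(0.532 × 6.49) = 0.869 s.

t_s ≈ 0.869 s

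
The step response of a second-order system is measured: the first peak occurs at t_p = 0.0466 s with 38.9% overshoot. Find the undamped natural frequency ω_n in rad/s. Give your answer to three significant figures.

ω_n ≈ 70.4 rad/s

The overshoot fixes ζ = −ln(OS)/√(π²+ln²(OS)) = 0.288.
From t_p = π/ω_d, ω_d = π/0.0466 = 67.4 rad/s, so ω_n = ω_d/√(1−ζ²) = 70.4 rad/s.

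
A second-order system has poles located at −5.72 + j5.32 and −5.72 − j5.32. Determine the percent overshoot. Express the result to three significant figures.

%OS ≈ 3.41%

The poles are at −σ ± jω_d with σ = 5.72 and ω_d = 5.32, so ω_n = √(σ²+ω_d²) = 7.81 rad/s and ζ = σ/ω_n = 0.732.
Overshoot: exp(−π·0.732/√(1−0.732²)) = 0.0341, i.e. 3.41%.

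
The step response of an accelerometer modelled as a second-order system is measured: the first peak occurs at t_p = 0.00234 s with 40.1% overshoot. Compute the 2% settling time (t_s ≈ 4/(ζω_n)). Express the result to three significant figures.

t_s ≈ 0.0102 s

ζ from %OS: ζ = |ln 0.401|/√(π²+ln²0.401) = 0.279.
From t_p = π/ω_d, ω_d = π/0.00234 = 1340 rad/s, so ω_n = ω_d/√(1−ζ²) = 1400 rad/s.
t_s ≈ 4/(ζω_n) = 4/(0.279·1400) = 0.0102 s.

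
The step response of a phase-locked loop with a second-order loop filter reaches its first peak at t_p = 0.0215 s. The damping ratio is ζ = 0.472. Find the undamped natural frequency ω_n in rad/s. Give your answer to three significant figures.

Peak time t_p = π/ω_d, so ω_d = π/t_p = π/0.0215 = 146 rad/s.
ω_n = ω_d/√(1−ζ²) = 146/√0.777 = 166 rad/s.

ω_n ≈ 166 rad/s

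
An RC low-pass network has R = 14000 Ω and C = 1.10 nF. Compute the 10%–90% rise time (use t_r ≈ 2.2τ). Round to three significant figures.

τ = RC = 14000 × 1.10 nF = 0.0000154 s.
t_r ≈ 2.2τ = 0.0000339 s.

t_r ≈ 0.0000339 s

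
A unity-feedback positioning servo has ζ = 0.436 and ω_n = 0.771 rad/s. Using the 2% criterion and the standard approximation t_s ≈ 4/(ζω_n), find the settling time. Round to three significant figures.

t_s ≈ 11.9 s

t_s ≈ 4/(ζω_n) = 4/(0.436 × 0.771) = 11.9 s.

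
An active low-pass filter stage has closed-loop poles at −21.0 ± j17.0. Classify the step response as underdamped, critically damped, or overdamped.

underdamped

Since the poles form a complex-conjugate pair with nonzero imaginary part, the response is underdamped.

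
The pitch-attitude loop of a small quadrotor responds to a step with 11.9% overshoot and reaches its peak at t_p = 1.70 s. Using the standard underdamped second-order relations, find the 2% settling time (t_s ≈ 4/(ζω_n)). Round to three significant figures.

t_s ≈ 3.19 s

ζ from %OS: ζ = |ln 0.119|/√(π²+ln²0.119) = 0.561.
t_p = π/ω_d ⇒ ω_d = 1.85 rad/s; then ω_n = ω_d/√(1−ζ²) = 2.23 rad/s.
t_s ≈ 4/(ζω_n) = 4/(0.561·2.23) = 3.19 s.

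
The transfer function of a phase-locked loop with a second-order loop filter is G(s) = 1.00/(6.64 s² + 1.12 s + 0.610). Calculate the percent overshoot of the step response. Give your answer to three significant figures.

Dividing through by 6.64: denominator becomes s² + 0.1687 s + 0.09187.
So ω_n = √0.09187 = 0.303 rad/s and ζ = 0.1687/(2·0.303) = 0.278.
%OS = 100 e^{−πζ/√(1−ζ²)} with ζ = 0.278 gives 40.2%.

%OS ≈ 40.2%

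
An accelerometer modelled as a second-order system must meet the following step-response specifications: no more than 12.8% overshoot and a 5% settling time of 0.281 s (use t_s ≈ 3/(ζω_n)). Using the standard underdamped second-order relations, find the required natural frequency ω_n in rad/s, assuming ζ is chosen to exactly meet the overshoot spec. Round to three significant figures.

ω_n ≈ 19.5 rad/s

ζ = −ln(OS)/√(π² + (ln OS)²). With OS = 0.128, ln OS = −2.056 and ζ = 2.056/3.754 = 0.548.
Then ω_n = 3/(ζ t_s) = 3/(0.548 × 0.281) = 19.5 rad/s.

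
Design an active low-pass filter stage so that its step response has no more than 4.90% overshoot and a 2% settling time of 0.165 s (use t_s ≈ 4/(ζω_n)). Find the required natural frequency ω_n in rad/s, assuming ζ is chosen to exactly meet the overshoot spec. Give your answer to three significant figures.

ω_n ≈ 35.0 rad/s

Inverting the overshoot relation: ζ = |ln 0.0490|/√(π² + ln²0.0490) = 0.693.
Then ω_n = 4/(ζ t_s) = 4/(0.693 × 0.165) = 35.0 rad/s.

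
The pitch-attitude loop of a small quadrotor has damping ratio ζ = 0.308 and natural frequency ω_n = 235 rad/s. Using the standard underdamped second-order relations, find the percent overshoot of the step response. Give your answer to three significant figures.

%OS ≈ 36.2%

For an underdamped second-order system, %OS = 100·exp(−πζ/√(1−ζ²)).
πζ/√(1−ζ²) = π·0.308/√(1−0.0949) = 1.017, so %OS = 100·e^(−1.017) = 36.2%.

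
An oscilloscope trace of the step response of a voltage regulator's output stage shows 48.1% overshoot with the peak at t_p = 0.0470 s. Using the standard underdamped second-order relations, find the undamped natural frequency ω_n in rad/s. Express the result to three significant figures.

ω_n ≈ 68.6 rad/s

The overshoot fixes ζ = −ln(OS)/√(π²+ln²(OS)) = 0.227.
From t_p = π/ω_d, ω_d = π/0.0470 = 66.8 rad/s, so ω_n = ω_d/√(1−ζ²) = 68.6 rad/s.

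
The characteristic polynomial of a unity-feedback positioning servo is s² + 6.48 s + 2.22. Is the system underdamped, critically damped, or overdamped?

overdamped

a² − 4b = 33 > 0 (two distinct real roots); the system is overdamped.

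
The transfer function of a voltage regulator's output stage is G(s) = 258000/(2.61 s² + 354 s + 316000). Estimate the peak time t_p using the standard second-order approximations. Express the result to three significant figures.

t_p ≈ 0.00921 s

Dividing through by 2.61: denominator becomes s² + 135.6 s + 121100.
So ω_n = √121100 = 348 rad/s and ζ = 135.6/(2·348) = 0.195.
ω_d = ω_n√(1−ζ²) = 341 rad/s. t_p = π/ω_d = 0.00921 s.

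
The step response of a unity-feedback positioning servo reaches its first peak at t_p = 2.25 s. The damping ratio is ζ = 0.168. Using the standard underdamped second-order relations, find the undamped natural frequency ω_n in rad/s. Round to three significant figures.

ω_n ≈ 1.42 rad/s

Peak time t_p = π/ω_d, so ω_d = π/t_p = π/2.25 = 1.40 rad/s.
ω_n = ω_d/√(1−ζ²) = 1.40/√0.972 = 1.42 rad/s.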